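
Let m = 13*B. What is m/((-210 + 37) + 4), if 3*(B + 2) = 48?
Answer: -14/13 ≈ -1.0769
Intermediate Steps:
B = 14 (B = -2 + (⅓)*48 = -2 + 16 = 14)
m = 182 (m = 13*14 = 182)
m/((-210 + 37) + 4) = 182/((-210 + 37) + 4) = 182/(-173 + 4) = 182/(-169) = 182*(-1/169) = -14/13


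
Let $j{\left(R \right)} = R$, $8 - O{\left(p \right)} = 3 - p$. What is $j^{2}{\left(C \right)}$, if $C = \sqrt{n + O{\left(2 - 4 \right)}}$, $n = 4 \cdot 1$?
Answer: $7$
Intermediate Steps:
$O{\left(p \right)} = 5 + p$ ($O{\left(p \right)} = 8 - \left(3 - p\right) = 8 + \left(-3 + p\right) = 5 + p$)
$n = 4$
$C = \sqrt{7}$ ($C = \sqrt{4 + \left(5 + \left(2 - 4\right)\right)} = \sqrt{4 + \left(5 - 2\right)} = \sqrt{4 + 3} = \sqrt{7} \approx 2.6458$)
$j^{2}{\left(C \right)} = \left(\sqrt{7}\right)^{2} = 7$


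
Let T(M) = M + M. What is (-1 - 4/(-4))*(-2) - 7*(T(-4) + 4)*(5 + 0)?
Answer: 140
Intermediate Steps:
T(M) = 2*M
(-1 - 4/(-4))*(-2) - 7*(T(-4) + 4)*(5 + 0) = (-1 - 4/(-4))*(-2) - 7*(2*(-4) + 4)*(5 + 0) = (-1 - 4*(-1/4))*(-2) - 7*(-8 + 4)*5 = (-1 + 1)*(-2) - (-28)*5 = 0*(-2) - 7*(-20) = 0 + 140 = 140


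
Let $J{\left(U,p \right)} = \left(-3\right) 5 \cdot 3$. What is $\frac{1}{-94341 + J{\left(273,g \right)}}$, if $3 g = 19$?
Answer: $- \frac{1}{94386} \approx -1.0595 \cdot 10^{-5}$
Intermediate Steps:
$g = \frac{19}{3}$ ($g = \frac{1}{3} \cdot 19 = \frac{19}{3} \approx 6.3333$)
$J{\left(U,p \right)} = -45$ ($J{\left(U,p \right)} = \left(-15\right) 3 = -45$)
$\frac{1}{-94341 + J{\left(273,g \right)}} = \frac{1}{-94341 - 45} = \frac{1}{-94386} = - \frac{1}{94386}$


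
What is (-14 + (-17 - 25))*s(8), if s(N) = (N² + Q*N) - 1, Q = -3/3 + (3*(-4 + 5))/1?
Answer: -4424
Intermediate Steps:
Q = 2 (Q = -3*⅓ + (3*1)*1 = -1 + 3*1 = -1 + 3 = 2)
s(N) = -1 + N² + 2*N (s(N) = (N² + 2*N) - 1 = -1 + N² + 2*N)
(-14 + (-17 - 25))*s(8) = (-14 + (-17 - 25))*(-1 + 8² + 2*8) = (-14 - 42)*(-1 + 64 + 16) = -56*79 = -4424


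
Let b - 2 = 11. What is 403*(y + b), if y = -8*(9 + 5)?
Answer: -39897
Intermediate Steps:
b = 13 (b = 2 + 11 = 13)
y = -112 (y = -8*14 = -112)
403*(y + b) = 403*(-112 + 13) = 403*(-99) = -39897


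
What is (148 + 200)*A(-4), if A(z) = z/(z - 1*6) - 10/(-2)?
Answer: 9396/5 ≈ 1879.2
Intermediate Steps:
A(z) = 5 + z/(-6 + z) (A(z) = z/(z - 6) - 10*(-½) = z/(-6 + z) + 5 = 5 + z/(-6 + z))
(148 + 200)*A(-4) = (148 + 200)*(6*(-5 - 4)/(-6 - 4)) = 348*(6*(-9)/(-10)) = 348*(6*(-⅒)*(-9)) = 348*(27/5) = 9396/5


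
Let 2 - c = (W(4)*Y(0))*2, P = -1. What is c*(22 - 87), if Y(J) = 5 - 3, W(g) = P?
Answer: -390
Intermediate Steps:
W(g) = -1
Y(J) = 2
c = 6 (c = 2 - (-1*2)*2 = 2 - (-2)*2 = 2 - 1*(-4) = 2 + 4 = 6)
c*(22 - 87) = 6*(22 - 87) = 6*(-65) = -390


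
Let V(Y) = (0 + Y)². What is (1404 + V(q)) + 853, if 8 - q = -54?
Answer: 6101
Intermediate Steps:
q = 62 (q = 8 - 1*(-54) = 8 + 54 = 62)
V(Y) = Y²
(1404 + V(q)) + 853 = (1404 + 62²) + 853 = (1404 + 3844) + 853 = 5248 + 853 = 6101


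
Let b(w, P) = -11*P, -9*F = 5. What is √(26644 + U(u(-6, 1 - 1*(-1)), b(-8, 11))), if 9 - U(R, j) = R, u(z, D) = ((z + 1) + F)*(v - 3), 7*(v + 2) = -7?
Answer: √239577/3 ≈ 163.16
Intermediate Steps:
F = -5/9 (F = -⅑*5 = -5/9 ≈ -0.55556)
v = -3 (v = -2 + (⅐)*(-7) = -2 - 1 = -3)
u(z, D) = -8/3 - 6*z (u(z, D) = ((z + 1) - 5/9)*(-3 - 3) = ((1 + z) - 5/9)*(-6) = (4/9 + z)*(-6) = -8/3 - 6*z)
U(R, j) = 9 - R
√(26644 + U(u(-6, 1 - 1*(-1)), b(-8, 11))) = √(26644 + (9 - (-8/3 - 6*(-6)))) = √(26644 + (9 - (-8/3 + 36))) = √(26644 + (9 - 1*100/3)) = √(26644 + (9 - 100/3)) = √(26644 - 73/3) = √(79859/3) = √239577/3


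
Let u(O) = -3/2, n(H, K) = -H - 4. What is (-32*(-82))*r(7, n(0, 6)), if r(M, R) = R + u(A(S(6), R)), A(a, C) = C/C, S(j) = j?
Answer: -14432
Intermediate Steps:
A(a, C) = 1
n(H, K) = -4 - H
u(O) = -3/2 (u(O) = -3*½ = -3/2)
r(M, R) = -3/2 + R (r(M, R) = R - 3/2 = -3/2 + R)
(-32*(-82))*r(7, n(0, 6)) = (-32*(-82))*(-3/2 + (-4 - 1*0)) = 2624*(-3/2 + (-4 + 0)) = 2624*(-3/2 - 4) = 2624*(-11/2) = -14432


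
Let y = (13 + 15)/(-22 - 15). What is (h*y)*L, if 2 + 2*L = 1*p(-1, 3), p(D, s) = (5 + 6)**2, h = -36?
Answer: 59976/37 ≈ 1621.0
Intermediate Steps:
p(D, s) = 121 (p(D, s) = 11**2 = 121)
y = -28/37 (y = 28/(-37) = 28*(-1/37) = -28/37 ≈ -0.75676)
L = 119/2 (L = -1 + (1*121)/2 = -1 + (1/2)*121 = -1 + 121/2 = 119/2 ≈ 59.500)
(h*y)*L = -36*(-28/37)*(119/2) = (1008/37)*(119/2) = 59976/37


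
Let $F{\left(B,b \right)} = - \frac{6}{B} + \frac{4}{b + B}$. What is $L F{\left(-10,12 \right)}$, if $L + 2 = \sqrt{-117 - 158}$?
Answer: $- \frac{26}{5} + 13 i \sqrt{11} \approx -5.2 + 43.116 i$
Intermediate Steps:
$F{\left(B,b \right)} = - \frac{6}{B} + \frac{4}{B + b}$
$L = -2 + 5 i \sqrt{11}$ ($L = -2 + \sqrt{-117 - 158} = -2 + \sqrt{-275} = -2 + 5 i \sqrt{11} \approx -2.0 + 16.583 i$)
$L F{\left(-10,12 \right)} = \left(-2 + 5 i \sqrt{11}\right) \frac{2 \left(\left(-1\right) \left(-10\right) - 36\right)}{\left(-10\right) \left(-10 + 12\right)} = \left(-2 + 5 i \sqrt{11}\right) 2 \left(- \frac{1}{10}\right) \frac{1}{2} \left(10 - 36\right) = \left(-2 + 5 i \sqrt{11}\right) 2 \left(- \frac{1}{10}\right) \frac{1}{2} \left(-26\right) = \left(-2 + 5 i \sqrt{11}\right) \frac{13}{5} = - \frac{26}{5} + 13 i \sqrt{11}$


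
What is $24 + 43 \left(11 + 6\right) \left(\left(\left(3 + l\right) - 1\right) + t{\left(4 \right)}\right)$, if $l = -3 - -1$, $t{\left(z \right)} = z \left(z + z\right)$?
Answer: $23416$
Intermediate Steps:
$t{\left(z \right)} = 2 z^{2}$ ($t{\left(z \right)} = z 2 z = 2 z^{2}$)
$l = -2$ ($l = -3 + 1 = -2$)
$24 + 43 \left(11 + 6\right) \left(\left(\left(3 + l\right) - 1\right) + t{\left(4 \right)}\right) = 24 + 43 \left(11 + 6\right) \left(\left(\left(3 - 2\right) - 1\right) + 2 \cdot 4^{2}\right) = 24 + 43 \cdot 17 \left(\left(1 - 1\right) + 2 \cdot 16\right) = 24 + 43 \cdot 17 \left(0 + 32\right) = 24 + 43 \cdot 17 \cdot 32 = 24 + 43 \cdot 544 = 24 + 23392 = 23416$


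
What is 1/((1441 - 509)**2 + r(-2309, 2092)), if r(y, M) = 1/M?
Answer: 2092/1817161409 ≈ 1.1512e-6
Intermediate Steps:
1/((1441 - 509)**2 + r(-2309, 2092)) = 1/((1441 - 509)**2 + 1/2092) = 1/(932**2 + 1/2092) = 1/(868624 + 1/2092) = 1/(1817161409/2092) = 2092/1817161409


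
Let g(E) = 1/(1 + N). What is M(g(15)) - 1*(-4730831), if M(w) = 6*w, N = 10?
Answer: 52039147/11 ≈ 4.7308e+6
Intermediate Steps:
g(E) = 1/11 (g(E) = 1/(1 + 10) = 1/11)
M(g(15)) - 1*(-4730831) = 6*(1/11) - 1*(-4730831) = 6/11 + 4730831 = 52039147/11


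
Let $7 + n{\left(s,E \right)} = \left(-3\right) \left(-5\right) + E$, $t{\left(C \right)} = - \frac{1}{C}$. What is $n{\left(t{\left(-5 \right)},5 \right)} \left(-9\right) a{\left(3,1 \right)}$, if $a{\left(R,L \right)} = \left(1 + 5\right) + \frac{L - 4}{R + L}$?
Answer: $- \frac{2457}{4} \approx -614.25$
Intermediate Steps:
$n{\left(s,E \right)} = 8 + E$ ($n{\left(s,E \right)} = -7 + \left(\left(-3\right) \left(-5\right) + E\right) = -7 + \left(15 + E\right) = 8 + E$)
$a{\left(R,L \right)} = 6 + \frac{-4 + L}{L + R}$
$n{\left(t{\left(-5 \right)},5 \right)} \left(-9\right) a{\left(3,1 \right)} = \left(8 + 5\right) \left(-9\right) \frac{-4 + 6 \cdot 3 + 7 \cdot 1}{1 + 3} = 13 \left(-9\right) \frac{-4 + 18 + 7}{4} = - 117 \cdot \frac{1}{4} \cdot 21 = \left(-117\right) \frac{21}{4} = - \frac{2457}{4}$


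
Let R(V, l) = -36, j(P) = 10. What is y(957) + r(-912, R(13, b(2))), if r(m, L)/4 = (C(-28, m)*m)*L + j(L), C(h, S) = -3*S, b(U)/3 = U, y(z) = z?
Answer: 359314405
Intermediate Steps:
b(U) = 3*U
r(m, L) = 40 - 12*L*m² (r(m, L) = 4*(((-3*m)*m)*L + 10) = 4*((-3*m²)*L + 10) = 4*(-3*L*m² + 10) = 4*(10 - 3*L*m²) = 40 - 12*L*m²)
y(957) + r(-912, R(13, b(2))) = 957 + (40 - 12*(-36)*(-912)²) = 957 + (40 - 12*(-36)*831744) = 957 + (40 + 359313408) = 957 + 359313448 = 359314405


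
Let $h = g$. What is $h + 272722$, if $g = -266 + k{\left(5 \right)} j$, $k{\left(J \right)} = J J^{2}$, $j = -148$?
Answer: $253956$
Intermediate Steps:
$k{\left(J \right)} = J^{3}$
$g = -18766$ ($g = -266 + 5^{3} \left(-148\right) = -266 + 125 \left(-148\right) = -266 - 18500 = -18766$)
$h = -18766$
$h + 272722 = -18766 + 272722 = 253956$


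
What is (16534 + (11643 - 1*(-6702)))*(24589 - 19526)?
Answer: 176592377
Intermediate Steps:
(16534 + (11643 - 1*(-6702)))*(24589 - 19526) = (16534 + (11643 + 6702))*5063 = (16534 + 18345)*5063 = 34879*5063 = 176592377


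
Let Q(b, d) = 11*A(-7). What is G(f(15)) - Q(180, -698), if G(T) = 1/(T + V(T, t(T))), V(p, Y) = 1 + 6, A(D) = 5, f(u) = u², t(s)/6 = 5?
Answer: -12759/232 ≈ -54.996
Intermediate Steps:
t(s) = 30 (t(s) = 6*5 = 30)
V(p, Y) = 7
Q(b, d) = 55 (Q(b, d) = 11*5 = 55)
G(T) = 1/(7 + T) (G(T) = 1/(T + 7) = 1/(7 + T))
G(f(15)) - Q(180, -698) = 1/(7 + 15²) - 1*55 = 1/(7 + 225) - 55 = 1/232 - 55 = -12759/232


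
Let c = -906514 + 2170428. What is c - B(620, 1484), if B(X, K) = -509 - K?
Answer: 1265907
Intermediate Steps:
c = 1263914
c - B(620, 1484) = 1263914 - (-509 - 1*1484) = 1263914 - (-509 - 1484) = 1263914 - 1*(-1993) = 1263914 + 1993 = 1265907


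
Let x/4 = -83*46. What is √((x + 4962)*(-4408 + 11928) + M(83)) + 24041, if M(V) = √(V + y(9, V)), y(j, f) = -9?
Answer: 24041 + √(-77531200 + √74) ≈ 24041.0 + 8805.2*I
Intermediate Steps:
x = -15272 (x = 4*(-83*46) = 4*(-3818) = -15272)
M(V) = √(-9 + V) (M(V) = √(V - 9) = √(-9 + V))
√((x + 4962)*(-4408 + 11928) + M(83)) + 24041 = √((-15272 + 4962)*(-4408 + 11928) + √(-9 + 83)) + 24041 = √(-10310*7520 + √74) + 24041 = √(-77531200 + √74) + 24041 = 24041 + √(-77531200 + √74)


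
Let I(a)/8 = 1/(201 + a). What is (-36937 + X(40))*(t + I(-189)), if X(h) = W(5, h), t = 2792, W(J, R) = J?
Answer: -309416296/3 ≈ -1.0314e+8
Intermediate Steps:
I(a) = 8/(201 + a)
X(h) = 5
(-36937 + X(40))*(t + I(-189)) = (-36937 + 5)*(2792 + 8/(201 - 189)) = -36932*(2792 + 8/12) = -36932*(2792 + 8*(1/12)) = -36932*(2792 + 2/3) = -36932*8378/3 = -309416296/3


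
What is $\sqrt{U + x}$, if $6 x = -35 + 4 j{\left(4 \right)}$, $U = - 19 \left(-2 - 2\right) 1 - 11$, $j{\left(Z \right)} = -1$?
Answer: $\frac{3 \sqrt{26}}{2} \approx 7.6485$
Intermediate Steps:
$U = 65$ ($U = - 19 \left(\left(-4\right) 1\right) - 11 = \left(-19\right) \left(-4\right) - 11 = 76 - 11 = 65$)
$x = - \frac{13}{2}$ ($x = \frac{-35 + 4 \left(-1\right)}{6} = \frac{-35 - 4}{6} = \frac{1}{6} \left(-39\right) = - \frac{13}{2} \approx -6.5$)
$\sqrt{U + x} = \sqrt{65 - \frac{13}{2}} = \sqrt{\frac{117}{2}} = \frac{3 \sqrt{26}}{2}$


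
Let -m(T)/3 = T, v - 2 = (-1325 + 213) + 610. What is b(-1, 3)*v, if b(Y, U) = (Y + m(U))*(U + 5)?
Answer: 40000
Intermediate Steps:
v = -500 (v = 2 + ((-1325 + 213) + 610) = 2 + (-1112 + 610) = 2 - 502 = -500)
m(T) = -3*T
b(Y, U) = (5 + U)*(Y - 3*U) (b(Y, U) = (Y - 3*U)*(U + 5) = (Y - 3*U)*(5 + U) = (5 + U)*(Y - 3*U))
b(-1, 3)*v = (-15*3 - 3*3**2 + 5*(-1) + 3*(-1))*(-500) = (-45 - 3*9 - 5 - 3)*(-500) = (-45 - 27 - 5 - 3)*(-500) = -80*(-500) = 40000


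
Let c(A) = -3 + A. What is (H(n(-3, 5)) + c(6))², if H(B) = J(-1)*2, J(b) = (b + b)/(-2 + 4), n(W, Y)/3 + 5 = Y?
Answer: 1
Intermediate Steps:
n(W, Y) = -15 + 3*Y
J(b) = b (J(b) = (2*b)/2 = (2*b)*(½) = b)
H(B) = -2 (H(B) = -1*2 = -2)
(H(n(-3, 5)) + c(6))² = (-2 + (-3 + 6))² = (-2 + 3)² = 1² = 1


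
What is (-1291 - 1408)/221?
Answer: -2699/221 ≈ -12.213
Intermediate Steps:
(-1291 - 1408)/221 = -2699*1/221 = -2699/221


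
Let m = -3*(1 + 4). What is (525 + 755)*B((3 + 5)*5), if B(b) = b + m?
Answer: 32000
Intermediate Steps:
m = -15 (m = -3*5 = -15)
B(b) = -15 + b (B(b) = b - 15 = -15 + b)
(525 + 755)*B((3 + 5)*5) = (525 + 755)*(-15 + (3 + 5)*5) = 1280*(-15 + 8*5) = 1280*(-15 + 40) = 1280*25 = 32000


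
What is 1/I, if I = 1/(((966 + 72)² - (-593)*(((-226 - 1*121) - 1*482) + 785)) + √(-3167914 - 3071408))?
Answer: 1051352 + 3*I*√693258 ≈ 1.0514e+6 + 2497.9*I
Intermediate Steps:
I = 1/(1051352 + 3*I*√693258) (I = 1/((1038² - (-593)*(((-226 - 121) - 482) + 785)) + √(-6239322)) = 1/((1077444 - (-593)*((-347 - 482) + 785)) + 3*I*√693258) = 1/((1077444 - (-593)*(-829 + 785)) + 3*I*√693258) = 1/((1077444 - (-593)*(-44)) + 3*I*√693258) = 1/((1077444 - 1*26092) + 3*I*√693258) = 1/((1077444 - 26092) + 3*I*√693258) = 1/(1051352 + 3*I*√693258) ≈ 9.5115e-7 - 2.26e-9*I)
1/I = 1/(525676/552673633613 - 3*I*√693258/1105347267226)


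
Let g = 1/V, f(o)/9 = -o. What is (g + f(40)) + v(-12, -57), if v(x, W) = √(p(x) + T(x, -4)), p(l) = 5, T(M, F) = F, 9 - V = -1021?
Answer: -369769/1030 ≈ -359.00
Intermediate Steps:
V = 1030 (V = 9 - 1*(-1021) = 9 + 1021 = 1030)
f(o) = -9*o (f(o) = 9*(-o) = -9*o)
v(x, W) = 1 (v(x, W) = √(5 - 4) = √1 = 1)
g = 1/1030 ≈ 0.00097087
(g + f(40)) + v(-12, -57) = (1/1030 - 9*40) + 1 = (1/1030 - 360) + 1 = -370799/1030 + 1 = -369769/1030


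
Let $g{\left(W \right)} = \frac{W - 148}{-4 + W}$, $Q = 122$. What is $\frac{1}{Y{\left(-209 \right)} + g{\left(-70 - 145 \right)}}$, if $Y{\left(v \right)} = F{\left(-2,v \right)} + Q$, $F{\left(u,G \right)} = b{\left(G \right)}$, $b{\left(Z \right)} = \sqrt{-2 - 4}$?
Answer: $\frac{219657}{27172901} - \frac{5329 i \sqrt{6}}{81518703} \approx 0.0080837 - 0.00016013 i$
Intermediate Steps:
$b{\left(Z \right)} = i \sqrt{6}$ ($b{\left(Z \right)} = \sqrt{-6} = i \sqrt{6}$)
$F{\left(u,G \right)} = i \sqrt{6}$
$g{\left(W \right)} = \frac{-148 + W}{-4 + W}$
$Y{\left(v \right)} = 122 + i \sqrt{6}$ ($Y{\left(v \right)} = i \sqrt{6} + 122 = 122 + i \sqrt{6}$)
$\frac{1}{Y{\left(-209 \right)} + g{\left(-70 - 145 \right)}} = \frac{1}{\left(122 + i \sqrt{6}\right) + \frac{-148 - 215}{-4 - 215}} = \frac{1}{\left(122 + i \sqrt{6}\right) + \frac{1}{-219} \left(-363\right)} = \frac{1}{\left(122 + i \sqrt{6}\right) - - \frac{121}{73}} = \frac{1}{\left(122 + i \sqrt{6}\right) + \frac{121}{73}} = \frac{1}{\frac{9027}{73} + i \sqrt{6}}$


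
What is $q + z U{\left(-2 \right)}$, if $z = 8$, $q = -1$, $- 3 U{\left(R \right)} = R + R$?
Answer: $\frac{29}{3} \approx 9.6667$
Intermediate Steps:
$U{\left(R \right)} = - \frac{2 R}{3}$ ($U{\left(R \right)} = - \frac{R + R}{3} = - \frac{2 R}{3}$)
$q + z U{\left(-2 \right)} = -1 + 8 \left(\left(- \frac{2}{3}\right) \left(-2\right)\right) = -1 + 8 \cdot \frac{4}{3} = -1 + \frac{32}{3} = \frac{29}{3}$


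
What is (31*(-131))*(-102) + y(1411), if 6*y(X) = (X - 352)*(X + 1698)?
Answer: 1925921/2 ≈ 9.6296e+5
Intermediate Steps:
y(X) = (-352 + X)*(1698 + X)/6 (y(X) = ((X - 352)*(X + 1698))/6 = ((-352 + X)*(1698 + X))/6 = (-352 + X)*(1698 + X)/6)
(31*(-131))*(-102) + y(1411) = (31*(-131))*(-102) + (-99616 + (1/6)*1411**2 + (673/3)*1411) = -4061*(-102) + (-99616 + (1/6)*1990921 + 949603/3) = 414222 + (-99616 + 1990921/6 + 949603/3) = 414222 + 1097477/2 = 1925921/2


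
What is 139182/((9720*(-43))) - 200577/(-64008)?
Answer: 346872229/123855480 ≈ 2.8006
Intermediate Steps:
139182/((9720*(-43))) - 200577/(-64008) = 139182/(-417960) - 200577*(-1/64008) = 139182*(-1/417960) + 66859/21336 = -23197/69660 + 66859/21336 = 346872229/123855480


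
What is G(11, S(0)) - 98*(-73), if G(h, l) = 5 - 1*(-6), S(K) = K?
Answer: 7165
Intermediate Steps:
G(h, l) = 11 (G(h, l) = 5 + 6 = 11)
G(11, S(0)) - 98*(-73) = 11 - 98*(-73) = 11 + 7154 = 7165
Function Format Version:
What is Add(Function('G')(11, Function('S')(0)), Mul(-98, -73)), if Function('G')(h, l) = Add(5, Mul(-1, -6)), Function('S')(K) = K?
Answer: 7165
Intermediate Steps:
Function('G')(h, l) = 11 (Function('G')(h, l) = Add(5, 6) = 11)
Add(Function('G')(11, Function('S')(0)), Mul(-98, -73)) = Add(11, Mul(-98, -73)) = Add(11, 7154) = 7165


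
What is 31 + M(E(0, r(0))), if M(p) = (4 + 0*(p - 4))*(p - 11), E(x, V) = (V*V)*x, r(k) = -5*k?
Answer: -13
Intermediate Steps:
E(x, V) = x*V**2 (E(x, V) = V**2*x = x*V**2)
M(p) = -44 + 4*p (M(p) = (4 + 0*(-4 + p))*(-11 + p) = (4 + 0)*(-11 + p) = 4*(-11 + p) = -44 + 4*p)
31 + M(E(0, r(0))) = 31 + (-44 + 4*(0*(-5*0)**2)) = 31 + (-44 + 4*(0*0**2)) = 31 + (-44 + 4*(0*0)) = 31 + (-44 + 4*0) = 31 + (-44 + 0) = 31 - 44 = -13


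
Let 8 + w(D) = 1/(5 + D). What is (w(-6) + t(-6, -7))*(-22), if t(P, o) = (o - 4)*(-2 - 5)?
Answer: -1496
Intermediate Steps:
w(D) = -8 + 1/(5 + D)
t(P, o) = 28 - 7*o (t(P, o) = (-4 + o)*(-7) = 28 - 7*o)
(w(-6) + t(-6, -7))*(-22) = ((-39 - 8*(-6))/(5 - 6) + (28 - 7*(-7)))*(-22) = ((-39 + 48)/(-1) + (28 + 49))*(-22) = (-1*9 + 77)*(-22) = (-9 + 77)*(-22) = 68*(-22) = -1496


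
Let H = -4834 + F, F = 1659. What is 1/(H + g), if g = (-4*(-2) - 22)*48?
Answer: -1/3847 ≈ -0.00025994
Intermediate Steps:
g = -672 (g = (8 - 22)*48 = -14*48 = -672)
H = -3175 (H = -4834 + 1659 = -3175)
1/(H + g) = 1/(-3175 - 672) = 1/(-3847) = -1/3847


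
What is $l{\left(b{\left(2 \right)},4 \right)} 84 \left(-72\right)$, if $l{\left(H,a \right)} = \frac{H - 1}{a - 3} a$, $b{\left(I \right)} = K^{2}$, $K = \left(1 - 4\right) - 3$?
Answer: $-846720$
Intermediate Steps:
$K = -6$ ($K = -3 - 3 = -6$)
$b{\left(I \right)} = 36$ ($b{\left(I \right)} = \left(-6\right)^{2} = 36$)
$l{\left(H,a \right)} = \frac{a \left(-1 + H\right)}{-3 + a}$ ($l{\left(H,a \right)} = \frac{-1 + H}{-3 + a} a = \frac{a \left(-1 + H\right)}{-3 + a}$)
$l{\left(b{\left(2 \right)},4 \right)} 84 \left(-72\right) = \frac{4 \left(-1 + 36\right)}{-3 + 4} \cdot 84 \left(-72\right) = 4 \cdot 1^{-1} \cdot 35 \cdot 84 \left(-72\right) = 4 \cdot 1 \cdot 35 \cdot 84 \left(-72\right) = 140 \cdot 84 \left(-72\right) = 11760 \left(-72\right) = -846720$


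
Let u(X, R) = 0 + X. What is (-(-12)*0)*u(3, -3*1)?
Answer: 0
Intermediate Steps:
u(X, R) = X
(-(-12)*0)*u(3, -3*1) = -(-12)*0*3 = -6*0*3 = 0*3 = 0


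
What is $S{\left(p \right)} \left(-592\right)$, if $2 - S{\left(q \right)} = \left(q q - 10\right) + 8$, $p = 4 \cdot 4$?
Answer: $149184$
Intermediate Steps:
$p = 16$
$S{\left(q \right)} = 4 - q^{2}$ ($S{\left(q \right)} = 2 - \left(\left(q q - 10\right) + 8\right) = 2 - \left(\left(q^{2} - 10\right) + 8\right) = 2 - \left(\left(-10 + q^{2}\right) + 8\right) = 2 - \left(-2 + q^{2}\right) = 4 - q^{2}$)
$S{\left(p \right)} \left(-592\right) = \left(4 - 16^{2}\right) \left(-592\right) = \left(4 - 256\right) \left(-592\right) = \left(-252\right) \left(-592\right) = 149184$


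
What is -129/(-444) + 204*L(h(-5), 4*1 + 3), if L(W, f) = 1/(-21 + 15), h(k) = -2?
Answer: -4989/148 ≈ -33.709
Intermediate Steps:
L(W, f) = -⅙ (L(W, f) = 1/(-6) = -⅙)
-129/(-444) + 204*L(h(-5), 4*1 + 3) = -129/(-444) + 204*(-⅙) = -129*(-1/444) - 34 = 43/148 - 34 = -4989/148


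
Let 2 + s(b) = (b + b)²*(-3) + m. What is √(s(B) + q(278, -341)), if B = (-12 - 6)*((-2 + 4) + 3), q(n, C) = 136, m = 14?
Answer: 2*I*√24263 ≈ 311.53*I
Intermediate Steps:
B = -90 (B = -18*(2 + 3) = -18*5 = -90)
s(b) = 12 - 12*b² (s(b) = -2 + ((b + b)²*(-3) + 14) = -2 + ((2*b)²*(-3) + 14) = -2 + ((4*b²)*(-3) + 14) = -2 + (-12*b² + 14) = -2 + (14 - 12*b²) = 12 - 12*b²)
√(s(B) + q(278, -341)) = √((12 - 12*(-90)²) + 136) = √((12 - 12*8100) + 136) = √((12 - 97200) + 136) = √(-97188 + 136) = √(-97052) = 2*I*√24263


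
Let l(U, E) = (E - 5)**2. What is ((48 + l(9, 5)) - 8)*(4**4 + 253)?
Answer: 20360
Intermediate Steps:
l(U, E) = (-5 + E)**2
((48 + l(9, 5)) - 8)*(4**4 + 253) = ((48 + (-5 + 5)**2) - 8)*(4**4 + 253) = ((48 + 0**2) - 8)*(256 + 253) = ((48 + 0) - 8)*509 = (48 - 8)*509 = 40*509 = 20360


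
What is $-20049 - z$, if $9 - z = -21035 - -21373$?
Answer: $-19720$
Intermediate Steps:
$z = -329$ ($z = 9 - \left(-21035 - -21373\right) = 9 - \left(-21035 + 21373\right) = 9 - 338 = -329$)
$-20049 - z = -20049 - -329 = -20049 + 329 = -19720$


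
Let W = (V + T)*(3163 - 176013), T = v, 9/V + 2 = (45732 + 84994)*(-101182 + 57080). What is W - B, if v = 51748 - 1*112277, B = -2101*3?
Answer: 30159449256718731556/2882639027 ≈ 1.0462e+10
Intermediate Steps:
B = -6303
v = -60529 (v = 51748 - 112277 = -60529)
V = -9/5765278054 (V = 9/(-2 + (45732 + 84994)*(-101182 + 57080)) = 9/(-2 + 130726*(-44102)) = 9/(-2 - 5765278052) = 9/(-5765278054) = 9*(-1/5765278054) = -9/5765278054 ≈ -1.5611e-9)
T = -60529
W = 30159431087444944375/2882639027 (W = (-9/5765278054 - 60529)*(3163 - 176013) = -348966515330575/5765278054*(-172850) = 30159431087444944375/2882639027 ≈ 1.0462e+10)
W - B = 30159431087444944375/2882639027 - 1*(-6303) = 30159431087444944375/2882639027 + 6303 = 30159449256718731556/2882639027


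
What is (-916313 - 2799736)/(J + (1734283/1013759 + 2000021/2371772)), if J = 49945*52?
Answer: -8934887579738104452/6244583090424637135 ≈ -1.4308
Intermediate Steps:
J = 2597140
(-916313 - 2799736)/(J + (1734283/1013759 + 2000021/2371772)) = (-916313 - 2799736)/(2597140 + (1734283/1013759 + 2000021/2371772)) = -3716049/(2597140 + (1734283*(1/1013759) + 2000021*(1/2371772))) = -3716049/(2597140 + (1734283/1013759 + 2000021/2371772)) = -3716049/(2597140 + 6140863148415/2404405210948) = -3716049/6244583090424637135/2404405210948 = -3716049*2404405210948/6244583090424637135 = -8934887579738104452/6244583090424637135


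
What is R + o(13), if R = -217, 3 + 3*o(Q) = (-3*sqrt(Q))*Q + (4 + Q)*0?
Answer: -218 - 13*sqrt(13) ≈ -264.87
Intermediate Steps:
o(Q) = -1 - Q**(3/2) (o(Q) = -1 + ((-3*sqrt(Q))*Q + (4 + Q)*0)/3 = -1 + (-3*Q**(3/2) + 0)/3 = -1 + (-3*Q**(3/2))/3 = -1 - Q**(3/2))
R + o(13) = -217 + (-1 - 13**(3/2)) = -217 + (-1 - 13*sqrt(13)) = -218 - 13*sqrt(13)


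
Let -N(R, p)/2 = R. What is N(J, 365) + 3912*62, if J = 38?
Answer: 242468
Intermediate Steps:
N(R, p) = -2*R
N(J, 365) + 3912*62 = -2*38 + 3912*62 = -76 + 242544 = 242468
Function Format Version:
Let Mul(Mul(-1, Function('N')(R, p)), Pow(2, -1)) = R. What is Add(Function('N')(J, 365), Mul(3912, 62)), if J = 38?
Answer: 242468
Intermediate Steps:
Function('N')(R, p) = Mul(-2, R)
Add(Function('N')(J, 365), Mul(3912, 62)) = Add(Mul(-2, 38), Mul(3912, 62)) = Add(-76, 242544) = 242468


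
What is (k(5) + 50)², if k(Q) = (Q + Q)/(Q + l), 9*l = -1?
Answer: 1311025/484 ≈ 2708.7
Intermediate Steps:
l = -⅑ (l = (⅑)*(-1) = -⅑ ≈ -0.11111)
k(Q) = 2*Q/(-⅑ + Q) (k(Q) = (Q + Q)/(Q - ⅑) = (2*Q)/(-⅑ + Q) = 2*Q/(-⅑ + Q))
(k(5) + 50)² = (18*5/(-1 + 9*5) + 50)² = (18*5/(-1 + 45) + 50)² = (18*5/44 + 50)² = (18*5*(1/44) + 50)² = (45/22 + 50)² = (1145/22)² = 1311025/484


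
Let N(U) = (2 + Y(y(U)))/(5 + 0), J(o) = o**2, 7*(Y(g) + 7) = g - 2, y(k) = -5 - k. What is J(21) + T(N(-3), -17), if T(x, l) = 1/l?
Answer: 7496/17 ≈ 440.94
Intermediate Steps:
Y(g) = -51/7 + g/7 (Y(g) = -7 + (g - 2)/7 = -7 + (-2 + g)/7 = -7 + (-2/7 + g/7) = -51/7 + g/7)
N(U) = -6/5 - U/35 (N(U) = (2 + (-51/7 + (-5 - U)/7))/(5 + 0) = (2 + (-51/7 + (-5/7 - U/7)))/5 = (2 + (-8 - U/7))*(1/5) = (-6 - U/7)*(1/5) = -6/5 - U/35)
J(21) + T(N(-3), -17) = 21**2 + 1/(-17) = 441 - 1/17 = 7496/17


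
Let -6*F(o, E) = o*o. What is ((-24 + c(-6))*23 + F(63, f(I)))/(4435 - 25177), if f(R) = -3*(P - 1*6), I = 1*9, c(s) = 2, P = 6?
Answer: 2335/41484 ≈ 0.056287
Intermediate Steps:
I = 9
f(R) = 0 (f(R) = -3*(6 - 1*6) = -3*(6 - 6) = -3*0 = 0)
F(o, E) = -o²/6 (F(o, E) = -o*o/6 = -o²/6)
((-24 + c(-6))*23 + F(63, f(I)))/(4435 - 25177) = ((-24 + 2)*23 - ⅙*63²)/(4435 - 25177) = (-22*23 - ⅙*3969)/(-20742) = (-506 - 1323/2)*(-1/20742) = -2335/2*(-1/20742) = 2335/41484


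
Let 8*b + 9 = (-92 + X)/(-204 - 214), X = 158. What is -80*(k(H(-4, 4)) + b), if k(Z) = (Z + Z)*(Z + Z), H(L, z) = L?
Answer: -95540/19 ≈ -5028.4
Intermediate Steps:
k(Z) = 4*Z² (k(Z) = (2*Z)*(2*Z) = 4*Z²)
b = -87/76 (b = -9/8 + ((-92 + 158)/(-204 - 214))/8 = -9/8 + (66/(-418))/8 = -9/8 + (66*(-1/418))/8 = -9/8 + (⅛)*(-3/19) = -9/8 - 3/152 = -87/76 ≈ -1.1447)
-80*(k(H(-4, 4)) + b) = -80*(4*(-4)² - 87/76) = -80*(4*16 - 87/76) = -80*(64 - 87/76) = -80*4777/76 = -95540/19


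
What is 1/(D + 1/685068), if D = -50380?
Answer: -685068/34513725839 ≈ -1.9849e-5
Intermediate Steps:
1/(D + 1/685068) = 1/(-50380 + 1/685068) = 1/(-34513725839/685068) = -685068/34513725839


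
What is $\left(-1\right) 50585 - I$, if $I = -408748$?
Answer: $358163$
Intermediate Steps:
$\left(-1\right) 50585 - I = \left(-1\right) 50585 - -408748 = -50585 + 408748 = 358163$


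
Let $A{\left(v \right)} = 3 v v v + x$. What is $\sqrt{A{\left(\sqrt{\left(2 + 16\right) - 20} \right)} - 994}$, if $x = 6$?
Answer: $\sqrt{-988 - 6 i \sqrt{2}} \approx 0.135 - 31.433 i$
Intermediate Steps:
$A{\left(v \right)} = 6 + 3 v^{3}$ ($A{\left(v \right)} = 3 v v v + 6 = 3 v^{2} v + 6 = 3 v^{3} + 6 = 6 + 3 v^{3}$)
$\sqrt{A{\left(\sqrt{\left(2 + 16\right) - 20} \right)} - 994} = \sqrt{\left(6 + 3 \left(\sqrt{\left(2 + 16\right) - 20}\right)^{3}\right) - 994} = \sqrt{\left(6 + 3 \left(\sqrt{18 - 20}\right)^{3}\right) - 994} = \sqrt{\left(6 + 3 \left(\sqrt{-2}\right)^{3}\right) - 994} = \sqrt{\left(6 + 3 \left(i \sqrt{2}\right)^{3}\right) - 994} = \sqrt{\left(6 + 3 \left(- 2 i \sqrt{2}\right)\right) - 994} = \sqrt{\left(6 - 6 i \sqrt{2}\right) - 994} = \sqrt{-988 - 6 i \sqrt{2}}$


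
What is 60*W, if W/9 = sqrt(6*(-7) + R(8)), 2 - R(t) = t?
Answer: 2160*I*sqrt(3) ≈ 3741.2*I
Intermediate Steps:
R(t) = 2 - t
W = 36*I*sqrt(3) (W = 9*sqrt(6*(-7) + (2 - 1*8)) = 9*sqrt(-42 + (2 - 8)) = 9*sqrt(-42 - 6) = 9*sqrt(-48) = 9*(4*I*sqrt(3)) = 36*I*sqrt(3) ≈ 62.354*I)
60*W = 60*(36*I*sqrt(3)) = 2160*I*sqrt(3)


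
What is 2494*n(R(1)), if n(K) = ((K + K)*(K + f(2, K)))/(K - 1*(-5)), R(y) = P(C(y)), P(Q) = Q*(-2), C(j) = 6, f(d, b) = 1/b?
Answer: -723260/7 ≈ -1.0332e+5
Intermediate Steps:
P(Q) = -2*Q
R(y) = -12 (R(y) = -2*6 = -12)
n(K) = 2*K*(K + 1/K)/(5 + K) (n(K) = ((K + K)*(K + 1/K))/(K - 1*(-5)) = ((2*K)*(K + 1/K))/(K + 5) = (2*K*(K + 1/K))/(5 + K) = 2*K*(K + 1/K)/(5 + K))
2494*n(R(1)) = 2494*(2*(1 + (-12)²)/(5 - 12)) = 2494*(2*(1 + 144)/(-7)) = 2494*(2*(-⅐)*145) = 2494*(-290/7) = -723260/7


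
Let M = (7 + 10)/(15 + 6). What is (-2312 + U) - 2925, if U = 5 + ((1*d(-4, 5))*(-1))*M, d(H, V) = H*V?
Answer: -109532/21 ≈ -5215.8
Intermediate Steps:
M = 17/21 ≈ 0.80952
U = 445/21 (U = 5 + ((1*(-4*5))*(-1))*(17/21) = 5 + ((1*(-20))*(-1))*(17/21) = 5 - 20*(-1)*(17/21) = 5 + 20*(17/21) = 5 + 340/21 = 445/21 ≈ 21.190)
(-2312 + U) - 2925 = (-2312 + 445/21) - 2925 = -48107/21 - 2925 = -109532/21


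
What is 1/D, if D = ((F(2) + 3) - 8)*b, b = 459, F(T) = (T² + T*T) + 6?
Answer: 1/4131 ≈ 0.00024207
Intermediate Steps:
F(T) = 6 + 2*T² (F(T) = (T² + T²) + 6 = 2*T² + 6 = 6 + 2*T²)
D = 4131 (D = (((6 + 2*2²) + 3) - 8)*459 = (((6 + 2*4) + 3) - 8)*459 = (((6 + 8) + 3) - 8)*459 = ((14 + 3) - 8)*459 = (17 - 8)*459 = 9*459 = 4131)
1/D = 1/4131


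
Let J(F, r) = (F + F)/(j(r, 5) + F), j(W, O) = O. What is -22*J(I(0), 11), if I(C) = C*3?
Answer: 0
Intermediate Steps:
I(C) = 3*C
J(F, r) = 2*F/(5 + F) (J(F, r) = (F + F)/(5 + F) = (2*F)/(5 + F) = 2*F/(5 + F))
-22*J(I(0), 11) = -44*3*0/(5 + 3*0) = -44*0/(5 + 0) = -44*0/5 = -22*0 = 0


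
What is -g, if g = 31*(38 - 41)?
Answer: 93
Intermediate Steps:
g = -93 (g = 31*(-3) = -93)
-g = -1*(-93) = 93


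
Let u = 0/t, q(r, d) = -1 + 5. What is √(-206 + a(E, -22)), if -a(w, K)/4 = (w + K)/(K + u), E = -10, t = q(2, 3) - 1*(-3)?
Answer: I*√25630/11 ≈ 14.554*I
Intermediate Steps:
q(r, d) = 4
t = 7 (t = 4 - 1*(-3) = 4 + 3 = 7)
u = 0 (u = 0/7 = 0*(⅐) = 0)
a(w, K) = -4*(K + w)/K (a(w, K) = -4*(w + K)/(K + 0) = -4*(K + w)/K)
√(-206 + a(E, -22)) = √(-206 + (-4 - 4*(-10)/(-22))) = √(-206 + (-4 - 4*(-10)*(-1/22))) = √(-206 + (-4 - 20/11)) = √(-206 - 64/11) = √(-2330/11) = I*√25630/11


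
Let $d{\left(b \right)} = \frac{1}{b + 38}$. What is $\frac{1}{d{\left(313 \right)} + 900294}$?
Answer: $\frac{351}{316003195} \approx 1.1107 \cdot 10^{-6}$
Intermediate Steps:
$d{\left(b \right)} = \frac{1}{38 + b}$
$\frac{1}{d{\left(313 \right)} + 900294} = \frac{1}{\frac{1}{38 + 313} + 900294} = \frac{1}{\frac{1}{351} + 900294} = \frac{1}{\frac{316003195}{351}} = \frac{351}{316003195}$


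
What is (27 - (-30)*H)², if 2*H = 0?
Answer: 729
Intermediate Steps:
H = 0 (H = (½)*0 = 0)
(27 - (-30)*H)² = (27 - (-30)*0)² = (27 - 6*0)² = (27 + 0)² = 27² = 729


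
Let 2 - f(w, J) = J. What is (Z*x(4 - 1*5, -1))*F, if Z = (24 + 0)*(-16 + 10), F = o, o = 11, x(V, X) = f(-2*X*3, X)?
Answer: -4752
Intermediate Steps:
f(w, J) = 2 - J
x(V, X) = 2 - X
F = 11
Z = -144 (Z = 24*(-6) = -144)
(Z*x(4 - 1*5, -1))*F = -144*(2 - 1*(-1))*11 = -144*(2 + 1)*11 = -144*3*11 = -432*11 = -4752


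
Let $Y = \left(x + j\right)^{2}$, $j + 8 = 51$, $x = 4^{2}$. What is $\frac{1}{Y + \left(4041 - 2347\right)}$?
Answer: $\frac{1}{5175} \approx 0.00019324$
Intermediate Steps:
$x = 16$
$j = 43$ ($j = -8 + 51 = 43$)
$Y = 3481$ ($Y = \left(16 + 43\right)^{2} = 59^{2} = 3481$)
$\frac{1}{Y + \left(4041 - 2347\right)} = \frac{1}{3481 + \left(4041 - 2347\right)} = \frac{1}{3481 + 1694} = \frac{1}{5175}$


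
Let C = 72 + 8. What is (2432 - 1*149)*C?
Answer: 182640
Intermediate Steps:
C = 80
(2432 - 1*149)*C = (2432 - 1*149)*80 = (2432 - 149)*80 = 2283*80 = 182640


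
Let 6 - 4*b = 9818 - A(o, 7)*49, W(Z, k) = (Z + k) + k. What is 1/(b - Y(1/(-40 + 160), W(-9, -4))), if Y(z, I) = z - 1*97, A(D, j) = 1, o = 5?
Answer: -120/281251 ≈ -0.00042666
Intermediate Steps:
W(Z, k) = Z + 2*k
Y(z, I) = -97 + z (Y(z, I) = z - 97 = -97 + z)
b = -9763/4 (b = 3/2 - (9818 - 49)/4 = 3/2 - 1/4*9769 = 3/2 - 9769/4 = -9763/4 ≈ -2440.8)
1/(b - Y(1/(-40 + 160), W(-9, -4))) = 1/(-9763/4 - (-97 + 1/(-40 + 160))) = 1/(-9763/4 - (-97 + 1/120)) = 1/(-9763/4 - 1*(-11639/120)) = 1/(-9763/4 + 11639/120) = 1/(-281251/120) = -120/281251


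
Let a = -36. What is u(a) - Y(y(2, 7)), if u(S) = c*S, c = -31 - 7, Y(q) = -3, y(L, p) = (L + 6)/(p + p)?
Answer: 1371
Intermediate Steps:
y(L, p) = (6 + L)/(2*p) (y(L, p) = (6 + L)/((2*p)) = (6 + L)*(1/(2*p)) = (6 + L)/(2*p))
c = -38
u(S) = -38*S
u(a) - Y(y(2, 7)) = -38*(-36) - 1*(-3) = 1368 + 3 = 1371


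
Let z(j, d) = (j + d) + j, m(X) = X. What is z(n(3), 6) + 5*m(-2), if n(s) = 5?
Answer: 6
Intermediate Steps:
z(j, d) = d + 2*j (z(j, d) = (d + j) + j = d + 2*j)
z(n(3), 6) + 5*m(-2) = (6 + 2*5) + 5*(-2) = (6 + 10) - 10 = 16 - 10 = 6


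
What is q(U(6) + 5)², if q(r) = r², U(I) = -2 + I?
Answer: 6561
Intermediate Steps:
q(U(6) + 5)² = (((-2 + 6) + 5)²)² = ((4 + 5)²)² = (9²)² = 81² = 6561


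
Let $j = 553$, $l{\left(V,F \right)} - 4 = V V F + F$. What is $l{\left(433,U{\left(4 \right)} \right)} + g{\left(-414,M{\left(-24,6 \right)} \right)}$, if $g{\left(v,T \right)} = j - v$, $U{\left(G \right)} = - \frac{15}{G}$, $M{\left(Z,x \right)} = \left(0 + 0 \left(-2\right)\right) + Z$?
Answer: $- \frac{1404233}{2} \approx -7.0212 \cdot 10^{5}$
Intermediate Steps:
$M{\left(Z,x \right)} = Z$ ($M{\left(Z,x \right)} = \left(0 + 0\right) + Z = 0 + Z = Z$)
$l{\left(V,F \right)} = 4 + F + F V^{2}$ ($l{\left(V,F \right)} = 4 + \left(V V F + F\right) = 4 + \left(V^{2} F + F\right) = 4 + \left(F V^{2} + F\right) = 4 + \left(F + F V^{2}\right) = 4 + F + F V^{2}$)
$g{\left(v,T \right)} = 553 - v$
$l{\left(433,U{\left(4 \right)} \right)} + g{\left(-414,M{\left(-24,6 \right)} \right)} = \left(4 - \frac{15}{4} + - \frac{15}{4} \cdot 433^{2}\right) + \left(553 - -414\right) = \left(4 - \frac{15}{4} + \left(-15\right) \frac{1}{4} \cdot 187489\right) + \left(553 + 414\right) = \left(4 - \frac{15}{4} - \frac{2812335}{4}\right) + 967 = - \frac{1406167}{2} + 967 = - \frac{1404233}{2}$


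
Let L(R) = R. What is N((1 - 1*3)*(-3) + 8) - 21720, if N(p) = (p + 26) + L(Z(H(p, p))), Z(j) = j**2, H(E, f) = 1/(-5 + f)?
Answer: -1756079/81 ≈ -21680.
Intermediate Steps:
N(p) = 26 + p + (-5 + p)**(-2) (N(p) = (p + 26) + (1/(-5 + p))**2 = (26 + p) + (-5 + p)**(-2) = 26 + p + (-5 + p)**(-2))
N((1 - 1*3)*(-3) + 8) - 21720 = (26 + ((1 - 1*3)*(-3) + 8) + (-5 + ((1 - 1*3)*(-3) + 8))**(-2)) - 21720 = (26 + ((1 - 3)*(-3) + 8) + (-5 + ((1 - 3)*(-3) + 8))**(-2)) - 21720 = (26 + (-2*(-3) + 8) + (-5 + (-2*(-3) + 8))**(-2)) - 21720 = (26 + (6 + 8) + (-5 + (6 + 8))**(-2)) - 21720 = (26 + 14 + (-5 + 14)**(-2)) - 21720 = (26 + 14 + 9**(-2)) - 21720 = (26 + 14 + 1/81) - 21720 = 3241/81 - 21720 = -1756079/81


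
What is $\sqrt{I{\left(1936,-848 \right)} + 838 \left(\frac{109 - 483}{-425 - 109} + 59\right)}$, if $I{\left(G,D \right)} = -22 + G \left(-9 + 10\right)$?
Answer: $\frac{\sqrt{3702958386}}{267} \approx 227.91$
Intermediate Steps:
$I{\left(G,D \right)} = -22 + G$ ($I{\left(G,D \right)} = -22 + G 1 = -22 + G$)
$\sqrt{I{\left(1936,-848 \right)} + 838 \left(\frac{109 - 483}{-425 - 109} + 59\right)} = \sqrt{\left(-22 + 1936\right) + 838 \left(\frac{109 - 483}{-425 - 109} + 59\right)} = \sqrt{1914 + 838 \left(- \frac{374}{-534} + 59\right)} = \sqrt{1914 + 838 \left(\left(-374\right) \left(- \frac{1}{534}\right) + 59\right)} = \sqrt{1914 + 838 \left(\frac{187}{267} + 59\right)} = \sqrt{1914 + 838 \cdot \frac{15940}{267}} = \sqrt{1914 + \frac{13357720}{267}} = \sqrt{\frac{13868758}{267}} = \frac{\sqrt{3702958386}}{267}$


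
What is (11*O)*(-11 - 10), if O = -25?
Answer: 5775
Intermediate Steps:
(11*O)*(-11 - 10) = (11*(-25))*(-11 - 10) = -275*(-21) = 5775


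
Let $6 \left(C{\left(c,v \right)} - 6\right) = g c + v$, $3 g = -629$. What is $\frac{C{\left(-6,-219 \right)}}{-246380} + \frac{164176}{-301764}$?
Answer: $- \frac{4050374893}{7434861432} \approx -0.54478$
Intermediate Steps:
$g = - \frac{629}{3}$ ($g = \frac{1}{3} \left(-629\right) = - \frac{629}{3} \approx -209.67$)
$C{\left(c,v \right)} = 6 - \frac{629 c}{18} + \frac{v}{6}$ ($C{\left(c,v \right)} = 6 + \frac{- \frac{629 c}{3} + v}{6} = 6 + \frac{v - \frac{629 c}{3}}{6} = 6 - \left(- \frac{v}{6} + \frac{629 c}{18}\right) = 6 - \frac{629 c}{18} + \frac{v}{6}$)
$\frac{C{\left(-6,-219 \right)}}{-246380} + \frac{164176}{-301764} = \frac{6 - - \frac{629}{3} + \frac{1}{6} \left(-219\right)}{-246380} + \frac{164176}{-301764} = \left(6 + \frac{629}{3} - \frac{73}{2}\right) \left(- \frac{1}{246380}\right) + 164176 \left(- \frac{1}{301764}\right) = \frac{1075}{6} \left(- \frac{1}{246380}\right) - \frac{41044}{75441} = - \frac{215}{295656} - \frac{41044}{75441} = - \frac{4050374893}{7434861432}$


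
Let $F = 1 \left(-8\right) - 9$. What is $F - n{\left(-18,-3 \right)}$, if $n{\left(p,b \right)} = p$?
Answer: $1$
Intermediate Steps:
$F = -17$ ($F = -8 - 9 = -17$)
$F - n{\left(-18,-3 \right)} = -17 - -18 = -17 + 18 = 1$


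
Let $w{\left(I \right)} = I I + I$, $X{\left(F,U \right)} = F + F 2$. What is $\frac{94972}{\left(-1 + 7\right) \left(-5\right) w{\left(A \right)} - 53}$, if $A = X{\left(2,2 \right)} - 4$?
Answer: $- \frac{94972}{233} \approx -407.6$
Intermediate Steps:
$X{\left(F,U \right)} = 3 F$ ($X{\left(F,U \right)} = F + 2 F = 3 F$)
$A = 2$ ($A = 3 \cdot 2 - 4 = 6 - 4 = 2$)
$w{\left(I \right)} = I + I^{2}$ ($w{\left(I \right)} = I^{2} + I = I + I^{2}$)
$\frac{94972}{\left(-1 + 7\right) \left(-5\right) w{\left(A \right)} - 53} = \frac{94972}{\left(-1 + 7\right) \left(-5\right) 2 \left(1 + 2\right) - 53} = \frac{94972}{6 \left(-5\right) 2 \cdot 3 - 53} = \frac{94972}{\left(-30\right) 6 - 53} = \frac{94972}{-180 - 53} = \frac{94972}{-233} = 94972 \left(- \frac{1}{233}\right) = - \frac{94972}{233}$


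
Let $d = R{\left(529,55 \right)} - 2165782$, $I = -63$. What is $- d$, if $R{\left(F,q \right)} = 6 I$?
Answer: $2166160$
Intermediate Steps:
$R{\left(F,q \right)} = -378$ ($R{\left(F,q \right)} = 6 \left(-63\right) = -378$)
$d = -2166160$ ($d = -378 - 2165782 = -2166160$)
$- d = \left(-1\right) \left(-2166160\right) = 2166160$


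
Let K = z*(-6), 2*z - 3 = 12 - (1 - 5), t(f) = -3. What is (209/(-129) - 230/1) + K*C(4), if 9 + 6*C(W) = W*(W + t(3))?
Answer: -47503/258 ≈ -184.12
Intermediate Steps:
z = 19/2 (z = 3/2 + (12 - (1 - 5))/2 = 3/2 + (12 - 1*(-4))/2 = 3/2 + (12 + 4)/2 = 3/2 + (½)*16 = 3/2 + 8 = 19/2 ≈ 9.5000)
C(W) = -3/2 + W*(-3 + W)/6 (C(W) = -3/2 + (W*(W - 3))/6 = -3/2 + (W*(-3 + W))/6 = -3/2 + W*(-3 + W)/6)
K = -57 (K = (19/2)*(-6) = -57)
(209/(-129) - 230/1) + K*C(4) = (209/(-129) - 230/1) - 57*(-3/2 - ½*4 + (⅙)*4²) = (209*(-1/129) - 230*1) - 57*(-3/2 - 2 + (⅙)*16) = (-209/129 - 230) - 57*(-3/2 - 2 + 8/3) = -29879/129 - 57*(-⅚) = -29879/129 + 95/2 = -47503/258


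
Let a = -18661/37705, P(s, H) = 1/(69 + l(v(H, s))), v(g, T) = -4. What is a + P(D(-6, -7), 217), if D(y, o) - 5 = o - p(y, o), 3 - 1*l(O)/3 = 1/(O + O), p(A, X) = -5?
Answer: -11398807/23641035 ≈ -0.48216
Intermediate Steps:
l(O) = 9 - 3/(2*O) (l(O) = 9 - 3/(O + O) = 9 - 3*1/(2*O) = 9 - 3/(2*O))
D(y, o) = 10 + o (D(y, o) = 5 + (o - 1*(-5)) = 5 + (o + 5) = 5 + (5 + o) = 10 + o)
P(s, H) = 8/627 (P(s, H) = 1/(69 + (9 - 3/2/(-4))) = 1/(69 + (9 - 3/2*(-1/4))) = 1/(69 + (9 + 3/8)) = 1/(69 + 75/8) = 1/(627/8) = 8/627)
a = -18661/37705 (a = -18661*1/37705 = -18661/37705 ≈ -0.49492)
a + P(D(-6, -7), 217) = -18661/37705 + 8/627 = -11398807/23641035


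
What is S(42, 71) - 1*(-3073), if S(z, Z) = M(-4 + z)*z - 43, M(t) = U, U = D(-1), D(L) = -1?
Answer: 2988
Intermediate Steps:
U = -1
M(t) = -1
S(z, Z) = -43 - z (S(z, Z) = -z - 43 = -43 - z)
S(42, 71) - 1*(-3073) = (-43 - 1*42) - 1*(-3073) = (-43 - 42) + 3073 = -85 + 3073 = 2988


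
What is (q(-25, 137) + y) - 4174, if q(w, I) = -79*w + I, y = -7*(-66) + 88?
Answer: -1512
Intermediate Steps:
y = 550 (y = 462 + 88 = 550)
q(w, I) = I - 79*w
(q(-25, 137) + y) - 4174 = ((137 - 79*(-25)) + 550) - 4174 = ((137 + 1975) + 550) - 4174 = (2112 + 550) - 4174 = 2662 - 4174 = -1512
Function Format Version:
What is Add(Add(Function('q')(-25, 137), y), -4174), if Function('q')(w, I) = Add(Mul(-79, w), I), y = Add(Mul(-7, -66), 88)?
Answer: -1512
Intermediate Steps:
y = 550 (y = Add(462, 88) = 550)
Function('q')(w, I) = Add(I, Mul(-79, w))
Add(Add(Function('q')(-25, 137), y), -4174) = Add(Add(Add(137, Mul(-79, -25)), 550), -4174) = Add(Add(Add(137, 1975), 550), -4174) = Add(Add(2112, 550), -4174) = Add(2662, -4174) = -1512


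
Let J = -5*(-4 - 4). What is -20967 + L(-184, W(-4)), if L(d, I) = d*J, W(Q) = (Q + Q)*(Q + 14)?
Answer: -28327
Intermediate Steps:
J = 40 (J = -5*(-8) = 40)
W(Q) = 2*Q*(14 + Q) (W(Q) = (2*Q)*(14 + Q) = 2*Q*(14 + Q))
L(d, I) = 40*d (L(d, I) = d*40 = 40*d)
-20967 + L(-184, W(-4)) = -20967 + 40*(-184) = -20967 - 7360 = -28327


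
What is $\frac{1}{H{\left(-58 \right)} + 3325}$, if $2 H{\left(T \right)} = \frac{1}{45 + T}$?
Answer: $\frac{26}{86449} \approx 0.00030076$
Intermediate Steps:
$H{\left(T \right)} = \frac{1}{2 \left(45 + T\right)}$
$\frac{1}{H{\left(-58 \right)} + 3325} = \frac{1}{\frac{1}{2 \left(45 - 58\right)} + 3325} = \frac{1}{\frac{1}{2 \left(-13\right)} + 3325} = \frac{1}{\frac{1}{2} \left(- \frac{1}{13}\right) + 3325} = \frac{1}{- \frac{1}{26} + 3325} = \frac{1}{\frac{86449}{26}} = \frac{26}{86449}$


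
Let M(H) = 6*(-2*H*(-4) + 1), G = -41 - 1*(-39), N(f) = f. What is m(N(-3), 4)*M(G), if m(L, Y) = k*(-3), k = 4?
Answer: 1080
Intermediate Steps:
G = -2 (G = -41 + 39 = -2)
m(L, Y) = -12 (m(L, Y) = 4*(-3) = -12)
M(H) = 6 + 48*H (M(H) = 6*(8*H + 1) = 6*(1 + 8*H) = 6 + 48*H)
m(N(-3), 4)*M(G) = -12*(6 + 48*(-2)) = -12*(6 - 96) = -12*(-90) = 1080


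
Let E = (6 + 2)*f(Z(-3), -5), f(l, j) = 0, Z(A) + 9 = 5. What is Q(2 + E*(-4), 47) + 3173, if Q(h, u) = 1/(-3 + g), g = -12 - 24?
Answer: 123746/39 ≈ 3173.0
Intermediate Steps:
g = -36
Z(A) = -4 (Z(A) = -9 + 5 = -4)
E = 0 (E = (6 + 2)*0 = 8*0 = 0)
Q(h, u) = -1/39 (Q(h, u) = 1/(-3 - 36) = 1/(-39) = -1/39)
Q(2 + E*(-4), 47) + 3173 = -1/39 + 3173 = 123746/39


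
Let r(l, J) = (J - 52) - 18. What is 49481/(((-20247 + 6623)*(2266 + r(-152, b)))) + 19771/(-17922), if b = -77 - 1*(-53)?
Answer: -32552052465/29463098912 ≈ -1.1048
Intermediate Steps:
b = -24 (b = -77 + 53 = -24)
r(l, J) = -70 + J (r(l, J) = (-52 + J) - 18 = -70 + J)
49481/(((-20247 + 6623)*(2266 + r(-152, b)))) + 19771/(-17922) = 49481/(((-20247 + 6623)*(2266 + (-70 - 24)))) + 19771/(-17922) = 49481/((-13624*(2266 - 94))) + 19771*(-1/17922) = 49481/((-13624*2172)) - 19771/17922 = 49481/(-29591328) - 19771/17922 = 49481*(-1/29591328) - 19771/17922 = -49481/29591328 - 19771/17922 = -32552052465/29463098912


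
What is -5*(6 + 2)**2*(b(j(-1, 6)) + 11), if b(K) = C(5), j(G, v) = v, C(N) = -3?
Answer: -2560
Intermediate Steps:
b(K) = -3
-5*(6 + 2)**2*(b(j(-1, 6)) + 11) = -5*(6 + 2)**2*(-3 + 11) = -5*8**2*8 = -320*8 = -5*512 = -2560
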